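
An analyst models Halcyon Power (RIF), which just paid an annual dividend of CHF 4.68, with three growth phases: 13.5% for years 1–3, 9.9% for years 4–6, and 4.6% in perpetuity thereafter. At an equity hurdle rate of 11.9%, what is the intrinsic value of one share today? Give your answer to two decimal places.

CHF 94.87

Three-stage DDM. Project D₁…D_6; terminal Gordon value at t=6 with g = 0.046; discount at r = 0.119.
D_1 = 5.3118
D_2 = 6.0289
D_3 = 6.8428
D_4 = 7.5202
D_5 = 8.2647
D_6 = 9.0829
TV_6 = 9.5008/(0.119−0.046) = 130.1474
P₀ = Σ Dₜ/(1+r)ᵗ + TV_6/(1+r)^6 = 94.8698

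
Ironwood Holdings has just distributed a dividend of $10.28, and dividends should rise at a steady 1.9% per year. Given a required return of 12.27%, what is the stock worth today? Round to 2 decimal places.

$101.02

Gordon growth model: P₀ = D₁/(r − g). D₁ = 10.28 × (1 + 0.019) = 10.4753.
P₀ = 10.4753 / (0.1227 − 0.019) = 10.4753 / 0.1037 = 101.0156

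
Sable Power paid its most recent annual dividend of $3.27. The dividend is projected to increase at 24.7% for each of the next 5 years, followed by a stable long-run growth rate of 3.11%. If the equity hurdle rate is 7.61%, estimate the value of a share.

$182.57

Two-stage DDM. Project D₁…D_5 at 0.247, terminal growth 0.0311, discount at r = 0.0761.
D_1 = 4.0777
D_2 = 5.0849
D_3 = 6.3408
D_4 = 7.9070
D_5 = 9.8601
Terminal value at t=5: TV = D_6/(r−g) = 10.1667/(0.0761−0.0311) = 225.9271
P₀ = 4.0777/(1+0.0761)^1 + 5.0849/(1+0.0761)^2 + 6.3408/(1+0.0761)^3 + 7.9070/(1+0.0761)^4 + 9.8601/(1+0.0761)^5 + 225.9271/(1+0.0761)^5 = 182.5674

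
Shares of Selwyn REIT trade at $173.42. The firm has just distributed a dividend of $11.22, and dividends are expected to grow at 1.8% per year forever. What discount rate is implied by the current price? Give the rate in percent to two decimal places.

Rearranging the constant-growth DDM: r = D₁/P₀ + g.
D₁ = 11.22 × (1 + 0.018) = 11.4220.
r = 11.4220 / 173.42 + 0.018 = 0.06586 + 0.018 = 0.08386

8.39%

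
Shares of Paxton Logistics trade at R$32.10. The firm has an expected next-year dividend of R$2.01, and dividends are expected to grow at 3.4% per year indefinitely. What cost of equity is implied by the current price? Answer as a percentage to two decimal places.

9.66%

Rearranging the constant-growth DDM: r = D₁/P₀ + g.
r = 2.0100 / 32.10 + 0.034 = 0.06262 + 0.034 = 0.09662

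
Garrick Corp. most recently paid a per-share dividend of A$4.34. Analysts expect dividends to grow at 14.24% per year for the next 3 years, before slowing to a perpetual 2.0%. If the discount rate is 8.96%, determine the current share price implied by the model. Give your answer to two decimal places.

Two-stage DDM. Project D₁…D_3 at 0.1424, terminal growth 0.02, discount at r = 0.0896.
D_1 = 4.9580
D_2 = 5.6640
D_3 = 6.4706
Terminal value at t=3: TV = D_4/(r−g) = 6.6000/(0.0896−0.02) = 94.8277
P₀ = 4.9580/(1+0.0896)^1 + 5.6640/(1+0.0896)^2 + 6.4706/(1+0.0896)^3 + 94.8277/(1+0.0896)^3 = 87.6282

A$87.63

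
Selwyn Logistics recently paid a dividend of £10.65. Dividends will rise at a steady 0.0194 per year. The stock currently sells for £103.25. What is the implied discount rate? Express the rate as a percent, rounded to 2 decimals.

12.45%

Rearranging the constant-growth DDM: r = D₁/P₀ + g.
D₁ = 10.65 × (1 + 0.0194) = 10.8566.
r = 10.8566 / 103.25 + 0.0194 = 0.10515 + 0.0194 = 0.12455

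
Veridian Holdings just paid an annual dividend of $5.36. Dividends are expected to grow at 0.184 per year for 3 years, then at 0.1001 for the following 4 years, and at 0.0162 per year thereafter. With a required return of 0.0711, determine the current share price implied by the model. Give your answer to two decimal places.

$199.81

Three-stage DDM. Project D₁…D_7; terminal Gordon value at t=7 with g = 0.0162; discount at r = 0.0711.
D_1 = 6.3462
D_2 = 7.5139
D_3 = 8.8965
D_4 = 9.7871
D_5 = 10.7667
D_6 = 11.8445
D_7 = 13.0301
TV_7 = 13.2412/(0.0711−0.0162) = 241.1878
P₀ = Σ Dₜ/(1+r)ᵗ + TV_7/(1+r)^7 = 199.8109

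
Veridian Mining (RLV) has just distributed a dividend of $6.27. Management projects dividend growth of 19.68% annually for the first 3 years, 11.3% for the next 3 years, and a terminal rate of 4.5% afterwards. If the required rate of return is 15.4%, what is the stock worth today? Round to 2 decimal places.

$99.92

Three-stage DDM. Project D₁…D_6; terminal Gordon value at t=6 with g = 0.045; discount at r = 0.154.
D_1 = 7.5039
D_2 = 8.9807
D_3 = 10.7481
D_4 = 11.9627
D_5 = 13.3144
D_6 = 14.8190
TV_6 = 15.4858/(0.154−0.045) = 142.0717
P₀ = Σ Dₜ/(1+r)ᵗ + TV_6/(1+r)^6 = 99.9208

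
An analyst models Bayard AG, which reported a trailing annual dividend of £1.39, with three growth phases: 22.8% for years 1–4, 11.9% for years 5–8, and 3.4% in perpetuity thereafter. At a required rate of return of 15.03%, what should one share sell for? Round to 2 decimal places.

Three-stage DDM. Project D₁…D_8; terminal Gordon value at t=8 with g = 0.034; discount at r = 0.1503.
D_1 = 1.7069
D_2 = 2.0961
D_3 = 2.5740
D_4 = 3.1609
D_5 = 3.5370
D_6 = 3.9579
D_7 = 4.4289
D_8 = 4.9560
TV_8 = 5.1245/(0.1503−0.034) = 44.0625
P₀ = Σ Dₜ/(1+r)ᵗ + TV_8/(1+r)^8 = 27.6820

£27.68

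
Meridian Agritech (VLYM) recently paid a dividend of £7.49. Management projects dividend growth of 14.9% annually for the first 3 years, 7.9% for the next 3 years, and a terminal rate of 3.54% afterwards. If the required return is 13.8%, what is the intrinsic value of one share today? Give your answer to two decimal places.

£110.03

Three-stage DDM. Project D₁…D_6; terminal Gordon value at t=6 with g = 0.0354; discount at r = 0.138.
D_1 = 8.6060
D_2 = 9.8883
D_3 = 11.3617
D_4 = 12.2592
D_5 = 13.2277
D_6 = 14.2727
TV_6 = 14.7780/(0.138−0.0354) = 144.0347
P₀ = Σ Dₜ/(1+r)ᵗ + TV_6/(1+r)^6 = 110.0340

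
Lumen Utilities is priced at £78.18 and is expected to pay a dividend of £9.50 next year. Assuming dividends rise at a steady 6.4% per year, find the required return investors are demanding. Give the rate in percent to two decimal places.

18.55%

Rearranging the constant-growth DDM: r = D₁/P₀ + g.
r = 9.5000 / 78.18 + 0.064 = 0.12151 + 0.064 = 0.18551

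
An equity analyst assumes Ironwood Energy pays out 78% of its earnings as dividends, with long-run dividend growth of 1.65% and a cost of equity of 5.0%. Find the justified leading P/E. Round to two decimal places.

Justified leading P/E = b/(r−g) = 0.78/(0.05−0.0165) = 23.2836

23.28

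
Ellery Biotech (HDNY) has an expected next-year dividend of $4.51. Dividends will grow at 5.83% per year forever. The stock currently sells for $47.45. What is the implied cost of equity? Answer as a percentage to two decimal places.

Rearranging the constant-growth DDM: r = D₁/P₀ + g.
r = 4.5100 / 47.45 + 0.0583 = 0.09505 + 0.0583 = 0.15335

15.33%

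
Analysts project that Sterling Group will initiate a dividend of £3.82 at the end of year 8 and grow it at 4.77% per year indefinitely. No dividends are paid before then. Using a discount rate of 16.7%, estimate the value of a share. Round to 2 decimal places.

£10.86

Deferred-dividend DDM. At t=7 the remaining stream is a growing perpetuity with first payment D_8 = 3.82.
V_7 = D_8/(r−g) = 3.82/(0.167−0.0477) = 32.0201
P₀ = V_7/(1+r)^7 = 32.0201/(1+0.167)^7 = 10.8624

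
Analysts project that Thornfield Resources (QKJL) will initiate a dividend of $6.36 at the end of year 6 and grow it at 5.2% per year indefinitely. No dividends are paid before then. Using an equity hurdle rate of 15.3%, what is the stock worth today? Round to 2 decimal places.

$30.90

Deferred-dividend DDM. At t=5 the remaining stream is a growing perpetuity with first payment D_6 = 6.36.
V_5 = D_6/(r−g) = 6.36/(0.153−0.052) = 62.9703
P₀ = V_5/(1+r)^5 = 62.9703/(1+0.153)^5 = 30.9022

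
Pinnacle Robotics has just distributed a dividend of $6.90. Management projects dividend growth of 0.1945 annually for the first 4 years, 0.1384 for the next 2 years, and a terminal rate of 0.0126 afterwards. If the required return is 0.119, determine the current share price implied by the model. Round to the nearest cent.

$139.21

Three-stage DDM. Project D₁…D_6; terminal Gordon value at t=6 with g = 0.0126; discount at r = 0.119.
D_1 = 8.2421
D_2 = 9.8451
D_3 = 11.7600
D_4 = 14.0473
D_5 = 15.9915
D_6 = 18.2047
TV_6 = 18.4341/(0.119−0.0126) = 173.2526
P₀ = Σ Dₜ/(1+r)ᵗ + TV_6/(1+r)^6 = 139.2144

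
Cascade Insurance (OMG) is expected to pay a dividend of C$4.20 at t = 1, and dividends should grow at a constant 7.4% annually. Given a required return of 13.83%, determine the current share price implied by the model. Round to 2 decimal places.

Gordon growth model: P₀ = D₁/(r − g), with D₁ = 4.20 given directly.
P₀ = 4.2000 / (0.1383 − 0.074) = 4.2000 / 0.0643 = 65.3188

C$65.32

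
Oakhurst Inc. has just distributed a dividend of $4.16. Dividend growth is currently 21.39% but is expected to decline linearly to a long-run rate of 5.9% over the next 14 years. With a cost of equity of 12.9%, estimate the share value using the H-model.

H-model: P₀ = D₀[(1+g_L) + H(g_S−g_L)]/(r−g_L), with H = 14/2 = 7.
P₀ = 4.16 × [(1+0.059) + 7×(0.2139−0.059)] / (0.129−0.059)
   = 4.16 × 2.1433 / 0.07 = 127.3733

$127.37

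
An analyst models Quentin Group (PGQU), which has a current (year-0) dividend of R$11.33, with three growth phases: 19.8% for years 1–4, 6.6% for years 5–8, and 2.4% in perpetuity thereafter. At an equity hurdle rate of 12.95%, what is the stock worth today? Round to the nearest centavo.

Three-stage DDM. Project D₁…D_8; terminal Gordon value at t=8 with g = 0.024; discount at r = 0.1295.
D_1 = 13.5733
D_2 = 16.2609
D_3 = 19.4805
D_4 = 23.3377
D_5 = 24.8779
D_6 = 26.5199
D_7 = 28.2702
D_8 = 30.1360
TV_8 = 30.8593/(0.1295−0.024) = 292.5051
P₀ = Σ Dₜ/(1+r)ᵗ + TV_8/(1+r)^8 = 212.7742

R$212.77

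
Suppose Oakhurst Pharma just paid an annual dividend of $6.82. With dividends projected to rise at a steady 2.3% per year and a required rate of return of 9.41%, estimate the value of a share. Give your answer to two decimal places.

Gordon growth model: P₀ = D₁/(r − g). D₁ = 6.82 × (1 + 0.023) = 6.9769.
P₀ = 6.9769 / (0.0941 − 0.023) = 6.9769 / 0.0711 = 98.1274

$98.13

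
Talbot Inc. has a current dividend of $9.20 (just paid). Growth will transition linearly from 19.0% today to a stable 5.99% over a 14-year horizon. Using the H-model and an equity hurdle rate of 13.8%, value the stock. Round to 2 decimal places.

$232.13

H-model: P₀ = D₀[(1+g_L) + H(g_S−g_L)]/(r−g_L), with H = 14/2 = 7.
P₀ = 9.20 × [(1+0.0599) + 7×(0.19−0.0599)] / (0.138−0.0599)
   = 9.20 × 1.9706 / 0.0781 = 232.1321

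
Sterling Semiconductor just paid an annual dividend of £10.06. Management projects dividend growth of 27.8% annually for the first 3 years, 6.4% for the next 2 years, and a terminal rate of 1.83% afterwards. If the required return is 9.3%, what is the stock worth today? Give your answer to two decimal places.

£280.24

Three-stage DDM. Project D₁…D_5; terminal Gordon value at t=5 with g = 0.0183; discount at r = 0.093.
D_1 = 12.8567
D_2 = 16.4308
D_3 = 20.9986
D_4 = 22.3425
D_5 = 23.7724
TV_5 = 24.2075/(0.093−0.0183) = 324.0626
P₀ = Σ Dₜ/(1+r)ᵗ + TV_5/(1+r)^5 = 280.2364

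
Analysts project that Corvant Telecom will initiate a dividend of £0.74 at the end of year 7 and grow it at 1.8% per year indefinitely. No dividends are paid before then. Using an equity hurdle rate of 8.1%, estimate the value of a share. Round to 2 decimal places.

Deferred-dividend DDM. At t=6 the remaining stream is a growing perpetuity with first payment D_7 = 0.74.
V_6 = D_7/(r−g) = 0.74/(0.081−0.018) = 11.7460
P₀ = V_6/(1+r)^6 = 11.7460/(1+0.081)^6 = 7.3610

£7.36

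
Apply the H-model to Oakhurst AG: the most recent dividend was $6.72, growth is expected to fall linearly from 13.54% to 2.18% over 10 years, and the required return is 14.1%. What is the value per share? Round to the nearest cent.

$89.63

H-model: P₀ = D₀[(1+g_L) + H(g_S−g_L)]/(r−g_L), with H = 10/2 = 5.
P₀ = 6.72 × [(1+0.0218) + 5×(0.1354−0.0218)] / (0.141−0.0218)
   = 6.72 × 1.5898 / 0.1192 = 89.6263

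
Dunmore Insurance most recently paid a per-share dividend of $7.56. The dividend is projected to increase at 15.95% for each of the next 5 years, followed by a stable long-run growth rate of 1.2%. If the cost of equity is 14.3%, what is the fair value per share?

Two-stage DDM. Project D₁…D_5 at 0.1595, terminal growth 0.012, discount at r = 0.143.
D_1 = 8.7658
D_2 = 10.1640
D_3 = 11.7851
D_4 = 13.6648
D_5 = 15.8444
Terminal value at t=5: TV = D_6/(r−g) = 16.0345/(0.143−0.012) = 122.4009
P₀ = 8.7658/(1+0.143)^1 + 10.1640/(1+0.143)^2 + 11.7851/(1+0.143)^3 + 13.6648/(1+0.143)^4 + 15.8444/(1+0.143)^5 + 122.4009/(1+0.143)^5 = 102.2102

$102.21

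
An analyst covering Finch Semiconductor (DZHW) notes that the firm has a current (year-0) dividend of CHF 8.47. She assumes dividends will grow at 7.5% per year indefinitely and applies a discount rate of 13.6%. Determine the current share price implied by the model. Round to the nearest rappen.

Gordon growth model: P₀ = D₁/(r − g). D₁ = 8.47 × (1 + 0.075) = 9.1052.
P₀ = 9.1052 / (0.136 − 0.075) = 9.1052 / 0.061 = 149.2664

CHF 149.27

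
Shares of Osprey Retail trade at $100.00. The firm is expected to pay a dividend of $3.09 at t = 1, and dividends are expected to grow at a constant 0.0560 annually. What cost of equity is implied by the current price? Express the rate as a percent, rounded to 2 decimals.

8.69%

Rearranging the constant-growth DDM: r = D₁/P₀ + g.
r = 3.0900 / 100.00 + 0.056 = 0.03090 + 0.056 = 0.08690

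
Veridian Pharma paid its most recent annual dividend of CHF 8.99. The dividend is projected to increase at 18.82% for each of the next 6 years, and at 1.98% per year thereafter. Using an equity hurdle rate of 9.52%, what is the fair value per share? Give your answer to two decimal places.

Two-stage DDM. Project D₁…D_6 at 0.1882, terminal growth 0.0198, discount at r = 0.0952.
D_1 = 10.6819
D_2 = 12.6923
D_3 = 15.0809
D_4 = 17.9192
D_5 = 21.2916
D_6 = 25.2986
Terminal value at t=6: TV = D_7/(r−g) = 25.7995/(0.0952−0.0198) = 342.1690
P₀ = 10.6819/(1+0.0952)^1 + 12.6923/(1+0.0952)^2 + 15.0809/(1+0.0952)^3 + 17.9192/(1+0.0952)^4 + 21.2916/(1+0.0952)^5 + 25.2986/(1+0.0952)^6 + 342.1690/(1+0.0952)^6 = 270.7234

CHF 270.72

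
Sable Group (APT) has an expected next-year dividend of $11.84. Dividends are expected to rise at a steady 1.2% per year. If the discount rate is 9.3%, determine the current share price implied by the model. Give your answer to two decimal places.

$146.17

Gordon growth model: P₀ = D₁/(r − g), with D₁ = 11.84 given directly.
P₀ = 11.8400 / (0.093 − 0.012) = 11.8400 / 0.081 = 146.1728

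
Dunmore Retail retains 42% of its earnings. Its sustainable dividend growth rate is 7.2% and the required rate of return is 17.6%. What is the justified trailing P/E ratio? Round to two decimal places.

5.98

Payout ratio b = 1 − 0.42 = 0.58.
Justified trailing P/E = b(1+g)/(r−g) = 0.58×(1+0.072)/(0.176−0.072) = 5.9785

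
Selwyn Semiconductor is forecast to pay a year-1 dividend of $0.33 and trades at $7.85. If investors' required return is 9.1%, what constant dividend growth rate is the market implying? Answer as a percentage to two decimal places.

From P₀ = D₁/(r − g), the implied growth is g = r − D₁/P₀.
g = 0.091 − 0.33/7.85 = 0.091 − 0.04204 = 0.04896

4.90%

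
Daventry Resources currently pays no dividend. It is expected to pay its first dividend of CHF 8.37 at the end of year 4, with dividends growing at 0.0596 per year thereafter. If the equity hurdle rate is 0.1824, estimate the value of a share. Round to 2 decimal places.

Deferred-dividend DDM. At t=3 the remaining stream is a growing perpetuity with first payment D_4 = 8.37.
V_3 = D_4/(r−g) = 8.37/(0.1824−0.0596) = 68.1596
P₀ = V_3/(1+r)^3 = 68.1596/(1+0.1824)^3 = 41.2319

CHF 41.23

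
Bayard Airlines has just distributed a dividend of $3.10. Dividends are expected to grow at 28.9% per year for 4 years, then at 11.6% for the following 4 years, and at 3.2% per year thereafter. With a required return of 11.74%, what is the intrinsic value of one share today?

$105.85

Three-stage DDM. Project D₁…D_8; terminal Gordon value at t=8 with g = 0.032; discount at r = 0.1174.
D_1 = 3.9959
D_2 = 5.1507
D_3 = 6.6393
D_4 = 8.5580
D_5 = 9.5508
D_6 = 10.6586
D_7 = 11.8950
D_8 = 13.2749
TV_8 = 13.6997/(0.1174−0.032) = 160.4176
P₀ = Σ Dₜ/(1+r)ᵗ + TV_8/(1+r)^8 = 105.8451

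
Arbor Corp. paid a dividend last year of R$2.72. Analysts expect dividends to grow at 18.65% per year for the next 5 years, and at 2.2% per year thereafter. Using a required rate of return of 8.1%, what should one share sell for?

Two-stage DDM. Project D₁…D_5 at 0.1865, terminal growth 0.022, discount at r = 0.081.
D_1 = 3.2273
D_2 = 3.8292
D_3 = 4.5433
D_4 = 5.3906
D_5 = 6.3960
Terminal value at t=5: TV = D_6/(r−g) = 6.5367/(0.081−0.022) = 110.7915
P₀ = 3.2273/(1+0.081)^1 + 3.8292/(1+0.081)^2 + 4.5433/(1+0.081)^3 + 5.3906/(1+0.081)^4 + 6.3960/(1+0.081)^5 + 110.7915/(1+0.081)^5 = 93.1942

R$93.19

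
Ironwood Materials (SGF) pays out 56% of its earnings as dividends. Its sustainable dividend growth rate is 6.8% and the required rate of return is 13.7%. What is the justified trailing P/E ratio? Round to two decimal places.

8.67

Justified trailing P/E = b(1+g)/(r−g) = 0.56×(1+0.068)/(0.137−0.068) = 8.6678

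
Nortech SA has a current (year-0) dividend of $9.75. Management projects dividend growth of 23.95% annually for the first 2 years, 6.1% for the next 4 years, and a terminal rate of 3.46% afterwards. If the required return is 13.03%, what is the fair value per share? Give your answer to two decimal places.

$160.97

Three-stage DDM. Project D₁…D_6; terminal Gordon value at t=6 with g = 0.0346; discount at r = 0.1303.
D_1 = 12.0851
D_2 = 14.9795
D_3 = 15.8933
D_4 = 16.8628
D_5 = 17.8914
D_6 = 18.9828
TV_6 = 19.6396/(0.1303−0.0346) = 205.2200
P₀ = Σ Dₜ/(1+r)ᵗ + TV_6/(1+r)^6 = 160.9694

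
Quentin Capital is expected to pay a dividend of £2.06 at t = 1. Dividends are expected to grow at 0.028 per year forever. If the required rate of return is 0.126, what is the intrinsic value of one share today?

£21.02

Gordon growth model: P₀ = D₁/(r − g), with D₁ = 2.06 given directly.
P₀ = 2.0600 / (0.126 − 0.028) = 2.0600 / 0.098 = 21.0204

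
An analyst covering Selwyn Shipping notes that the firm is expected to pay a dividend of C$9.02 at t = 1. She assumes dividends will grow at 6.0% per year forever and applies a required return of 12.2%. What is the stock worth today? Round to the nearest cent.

C$145.48

Gordon growth model: P₀ = D₁/(r − g), with D₁ = 9.02 given directly.
P₀ = 9.0200 / (0.122 − 0.06) = 9.0200 / 0.062 = 145.4839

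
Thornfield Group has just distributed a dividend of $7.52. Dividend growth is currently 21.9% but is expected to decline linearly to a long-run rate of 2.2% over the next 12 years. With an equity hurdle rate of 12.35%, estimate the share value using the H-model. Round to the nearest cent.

H-model: P₀ = D₀[(1+g_L) + H(g_S−g_L)]/(r−g_L), with H = 12/2 = 6.
P₀ = 7.52 × [(1+0.022) + 6×(0.219−0.022)] / (0.1235−0.022)
   = 7.52 × 2.2040 / 0.1015 = 163.2914

$163.29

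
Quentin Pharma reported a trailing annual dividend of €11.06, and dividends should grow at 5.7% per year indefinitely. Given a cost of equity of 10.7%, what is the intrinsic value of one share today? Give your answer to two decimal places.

€233.81

Gordon growth model: P₀ = D₁/(r − g). D₁ = 11.06 × (1 + 0.057) = 11.6904.
P₀ = 11.6904 / (0.107 − 0.057) = 11.6904 / 0.05 = 233.8084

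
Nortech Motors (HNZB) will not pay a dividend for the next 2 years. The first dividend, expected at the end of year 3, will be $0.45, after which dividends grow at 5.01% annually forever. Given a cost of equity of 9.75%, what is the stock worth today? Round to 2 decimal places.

Deferred-dividend DDM. At t=2 the remaining stream is a growing perpetuity with first payment D_3 = 0.45.
V_2 = D_3/(r−g) = 0.45/(0.0975−0.0501) = 9.4937
P₀ = V_2/(1+r)^2 = 9.4937/(1+0.0975)^2 = 7.8818

$7.88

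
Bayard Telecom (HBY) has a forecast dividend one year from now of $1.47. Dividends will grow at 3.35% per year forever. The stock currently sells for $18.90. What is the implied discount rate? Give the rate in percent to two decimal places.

Rearranging the constant-growth DDM: r = D₁/P₀ + g.
r = 1.4700 / 18.90 + 0.0335 = 0.07778 + 0.0335 = 0.11128

11.13%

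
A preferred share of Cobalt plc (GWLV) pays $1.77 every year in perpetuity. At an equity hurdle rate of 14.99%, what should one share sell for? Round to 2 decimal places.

Zero-growth DDM (perpetuity): P₀ = D/r = 1.77 / 0.1499 = 11.8079

$11.81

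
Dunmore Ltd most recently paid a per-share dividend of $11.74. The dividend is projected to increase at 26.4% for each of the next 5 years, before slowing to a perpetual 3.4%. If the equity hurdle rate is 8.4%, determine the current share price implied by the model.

$618.65

Two-stage DDM. Project D₁…D_5 at 0.264, terminal growth 0.034, discount at r = 0.084.
D_1 = 14.8394
D_2 = 18.7570
D_3 = 23.7088
D_4 = 29.9679
D_5 = 37.8794
Terminal value at t=5: TV = D_6/(r−g) = 39.1673/(0.084−0.034) = 783.3467
P₀ = 14.8394/(1+0.084)^1 + 18.7570/(1+0.084)^2 + 23.7088/(1+0.084)^3 + 29.9679/(1+0.084)^4 + 37.8794/(1+0.084)^5 + 783.3467/(1+0.084)^5 = 618.6457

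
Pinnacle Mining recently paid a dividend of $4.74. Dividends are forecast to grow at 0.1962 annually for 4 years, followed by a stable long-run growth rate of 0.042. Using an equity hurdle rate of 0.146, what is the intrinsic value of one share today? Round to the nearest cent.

$77.50

Two-stage DDM. Project D₁…D_4 at 0.1962, terminal growth 0.042, discount at r = 0.146.
D_1 = 5.6700
D_2 = 6.7824
D_3 = 8.1132
D_4 = 9.7050
Terminal value at t=4: TV = D_5/(r−g) = 10.1126/(0.146−0.042) = 97.2362
P₀ = 5.6700/(1+0.146)^1 + 6.7824/(1+0.146)^2 + 8.1132/(1+0.146)^3 + 9.7050/(1+0.146)^4 + 97.2362/(1+0.146)^4 = 77.5047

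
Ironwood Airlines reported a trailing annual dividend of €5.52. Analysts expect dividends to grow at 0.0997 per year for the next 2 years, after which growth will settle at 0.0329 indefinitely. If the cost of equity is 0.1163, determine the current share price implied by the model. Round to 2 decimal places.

Two-stage DDM. Project D₁…D_2 at 0.0997, terminal growth 0.0329, discount at r = 0.1163.
D_1 = 6.0703
D_2 = 6.6756
Terminal value at t=2: TV = D_3/(r−g) = 6.8952/(0.1163−0.0329) = 82.6761
P₀ = 6.0703/(1+0.1163)^1 + 6.6756/(1+0.1163)^2 + 82.6761/(1+0.1163)^2 = 77.1414

€77.14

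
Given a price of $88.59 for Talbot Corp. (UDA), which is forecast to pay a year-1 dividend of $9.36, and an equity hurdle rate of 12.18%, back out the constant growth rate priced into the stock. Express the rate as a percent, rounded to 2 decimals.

1.61%

From P₀ = D₁/(r − g), the implied growth is g = r − D₁/P₀.
g = 0.1218 − 9.36/88.59 = 0.1218 − 0.10566 = 0.01614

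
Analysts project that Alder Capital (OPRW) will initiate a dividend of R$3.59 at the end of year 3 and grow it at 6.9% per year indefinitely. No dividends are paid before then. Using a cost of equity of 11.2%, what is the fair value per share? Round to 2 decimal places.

Deferred-dividend DDM. At t=2 the remaining stream is a growing perpetuity with first payment D_3 = 3.59.
V_2 = D_3/(r−g) = 3.59/(0.112−0.069) = 83.4884
P₀ = V_2/(1+r)^2 = 83.4884/(1+0.112)^2 = 67.5175

R$67.52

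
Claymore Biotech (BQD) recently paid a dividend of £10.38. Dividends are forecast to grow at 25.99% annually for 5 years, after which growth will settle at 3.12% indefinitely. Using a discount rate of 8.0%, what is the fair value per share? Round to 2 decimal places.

£558.26

Two-stage DDM. Project D₁…D_5 at 0.2599, terminal growth 0.0312, discount at r = 0.08.
D_1 = 13.0778
D_2 = 16.4767
D_3 = 20.7590
D_4 = 26.1542
D_5 = 32.9517
Terminal value at t=5: TV = D_6/(r−g) = 33.9798/(0.08−0.0312) = 696.3071
P₀ = 13.0778/(1+0.08)^1 + 16.4767/(1+0.08)^2 + 20.7590/(1+0.08)^3 + 26.1542/(1+0.08)^4 + 32.9517/(1+0.08)^5 + 696.3071/(1+0.08)^5 = 558.2597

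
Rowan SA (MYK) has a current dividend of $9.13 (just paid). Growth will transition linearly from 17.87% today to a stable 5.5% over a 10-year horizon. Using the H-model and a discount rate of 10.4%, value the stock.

$311.82

H-model: P₀ = D₀[(1+g_L) + H(g_S−g_L)]/(r−g_L), with H = 10/2 = 5.
P₀ = 9.13 × [(1+0.055) + 5×(0.1787−0.055)] / (0.104−0.055)
   = 9.13 × 1.6735 / 0.049 = 311.8174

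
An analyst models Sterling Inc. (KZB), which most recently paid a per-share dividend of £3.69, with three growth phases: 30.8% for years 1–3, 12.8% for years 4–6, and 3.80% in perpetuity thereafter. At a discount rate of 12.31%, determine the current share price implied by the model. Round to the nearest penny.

£104.80

Three-stage DDM. Project D₁…D_6; terminal Gordon value at t=6 with g = 0.038; discount at r = 0.1231.
D_1 = 4.8265
D_2 = 6.3131
D_3 = 8.2575
D_4 = 9.3145
D_5 = 10.5067
D_6 = 11.8516
TV_6 = 12.3020/(0.1231−0.038) = 144.5589
P₀ = Σ Dₜ/(1+r)ᵗ + TV_6/(1+r)^6 = 104.8050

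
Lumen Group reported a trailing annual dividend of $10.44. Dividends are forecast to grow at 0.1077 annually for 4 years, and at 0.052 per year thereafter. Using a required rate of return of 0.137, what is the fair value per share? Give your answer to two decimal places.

$155.54

Two-stage DDM. Project D₁…D_4 at 0.1077, terminal growth 0.052, discount at r = 0.137.
D_1 = 11.5644
D_2 = 12.8099
D_3 = 14.1895
D_4 = 15.7177
Terminal value at t=4: TV = D_5/(r−g) = 16.5350/(0.137−0.052) = 194.5297
P₀ = 11.5644/(1+0.137)^1 + 12.8099/(1+0.137)^2 + 14.1895/(1+0.137)^3 + 15.7177/(1+0.137)^4 + 194.5297/(1+0.137)^4 = 155.5357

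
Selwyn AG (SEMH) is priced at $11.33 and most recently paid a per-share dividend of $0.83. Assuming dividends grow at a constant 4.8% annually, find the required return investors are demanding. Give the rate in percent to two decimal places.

12.48%

Rearranging the constant-growth DDM: r = D₁/P₀ + g.
D₁ = 0.83 × (1 + 0.048) = 0.8698.
r = 0.8698 / 11.33 + 0.048 = 0.07677 + 0.048 = 0.12477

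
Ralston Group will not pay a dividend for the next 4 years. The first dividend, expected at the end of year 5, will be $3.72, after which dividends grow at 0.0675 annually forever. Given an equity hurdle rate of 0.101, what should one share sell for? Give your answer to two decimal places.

Deferred-dividend DDM. At t=4 the remaining stream is a growing perpetuity with first payment D_5 = 3.72.
V_4 = D_5/(r−g) = 3.72/(0.101−0.0675) = 111.0448
P₀ = V_4/(1+r)^4 = 111.0448/(1+0.101)^4 = 75.5699

$75.57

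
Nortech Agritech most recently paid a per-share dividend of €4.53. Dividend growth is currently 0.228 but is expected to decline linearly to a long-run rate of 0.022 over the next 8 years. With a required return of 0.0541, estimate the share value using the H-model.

H-model: P₀ = D₀[(1+g_L) + H(g_S−g_L)]/(r−g_L), with H = 8/2 = 4.
P₀ = 4.53 × [(1+0.022) + 4×(0.228−0.022)] / (0.0541−0.022)
   = 4.53 × 1.8460 / 0.0321 = 260.5103

€260.51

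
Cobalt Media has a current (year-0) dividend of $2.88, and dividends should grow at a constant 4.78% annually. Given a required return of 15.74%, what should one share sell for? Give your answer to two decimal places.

Gordon growth model: P₀ = D₁/(r − g). D₁ = 2.88 × (1 + 0.0478) = 3.0177.
P₀ = 3.0177 / (0.1574 − 0.0478) = 3.0177 / 0.1096 = 27.5334

$27.53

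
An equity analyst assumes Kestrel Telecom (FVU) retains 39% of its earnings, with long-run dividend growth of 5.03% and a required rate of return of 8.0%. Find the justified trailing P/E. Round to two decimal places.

21.57

Payout ratio b = 1 − 0.39 = 0.61.
Justified trailing P/E = b(1+g)/(r−g) = 0.61×(1+0.0503)/(0.08−0.0503) = 21.5718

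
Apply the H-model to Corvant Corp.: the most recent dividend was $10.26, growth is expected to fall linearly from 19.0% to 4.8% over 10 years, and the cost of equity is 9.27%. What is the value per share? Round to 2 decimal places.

H-model: P₀ = D₀[(1+g_L) + H(g_S−g_L)]/(r−g_L), with H = 10/2 = 5.
P₀ = 10.26 × [(1+0.048) + 5×(0.19−0.048)] / (0.0927−0.048)
   = 10.26 × 1.7580 / 0.0447 = 403.5141

$403.51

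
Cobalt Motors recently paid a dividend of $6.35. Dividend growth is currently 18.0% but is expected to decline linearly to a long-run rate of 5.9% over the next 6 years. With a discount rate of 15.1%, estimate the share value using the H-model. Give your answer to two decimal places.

$98.15

H-model: P₀ = D₀[(1+g_L) + H(g_S−g_L)]/(r−g_L), with H = 6/2 = 3.
P₀ = 6.35 × [(1+0.059) + 3×(0.18−0.059)] / (0.151−0.059)
   = 6.35 × 1.4220 / 0.092 = 98.1489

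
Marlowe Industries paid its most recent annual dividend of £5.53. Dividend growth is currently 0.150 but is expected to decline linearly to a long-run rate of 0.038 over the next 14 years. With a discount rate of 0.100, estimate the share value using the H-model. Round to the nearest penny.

H-model: P₀ = D₀[(1+g_L) + H(g_S−g_L)]/(r−g_L), with H = 14/2 = 7.
P₀ = 5.53 × [(1+0.038) + 7×(0.15−0.038)] / (0.1−0.038)
   = 5.53 × 1.8220 / 0.062 = 162.5106

£162.51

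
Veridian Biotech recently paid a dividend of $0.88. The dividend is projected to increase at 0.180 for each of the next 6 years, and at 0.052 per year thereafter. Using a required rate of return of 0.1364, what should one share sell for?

Two-stage DDM. Project D₁…D_6 at 0.18, terminal growth 0.052, discount at r = 0.1364.
D_1 = 1.0384
D_2 = 1.2253
D_3 = 1.4459
D_4 = 1.7061
D_5 = 2.0132
D_6 = 2.3756
Terminal value at t=6: TV = D_7/(r−g) = 2.4991/(0.1364−0.052) = 29.6107
P₀ = 1.0384/(1+0.1364)^1 + 1.2253/(1+0.1364)^2 + 1.4459/(1+0.1364)^3 + 1.7061/(1+0.1364)^4 + 2.0132/(1+0.1364)^5 + 2.3756/(1+0.1364)^6 + 29.6107/(1+0.1364)^6 = 19.7848

$19.78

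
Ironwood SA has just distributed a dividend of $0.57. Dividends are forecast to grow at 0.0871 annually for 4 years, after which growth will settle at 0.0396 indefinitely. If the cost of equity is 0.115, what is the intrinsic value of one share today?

Two-stage DDM. Project D₁…D_4 at 0.0871, terminal growth 0.0396, discount at r = 0.115.
D_1 = 0.6196
D_2 = 0.6736
D_3 = 0.7323
D_4 = 0.7961
Terminal value at t=4: TV = D_5/(r−g) = 0.8276/(0.115−0.0396) = 10.9761
P₀ = 0.6196/(1+0.115)^1 + 0.6736/(1+0.115)^2 + 0.7323/(1+0.115)^3 + 0.7961/(1+0.115)^4 + 10.9761/(1+0.115)^4 = 9.2424

$9.24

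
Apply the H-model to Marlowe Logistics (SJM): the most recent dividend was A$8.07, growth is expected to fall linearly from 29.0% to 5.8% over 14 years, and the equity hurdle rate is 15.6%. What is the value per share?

A$220.85

H-model: P₀ = D₀[(1+g_L) + H(g_S−g_L)]/(r−g_L), with H = 14/2 = 7.
P₀ = 8.07 × [(1+0.058) + 7×(0.29−0.058)] / (0.156−0.058)
   = 8.07 × 2.6820 / 0.098 = 220.8545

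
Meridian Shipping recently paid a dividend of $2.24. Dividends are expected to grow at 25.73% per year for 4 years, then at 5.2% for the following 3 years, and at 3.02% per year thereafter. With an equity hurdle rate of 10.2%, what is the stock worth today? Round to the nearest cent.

Three-stage DDM. Project D₁…D_7; terminal Gordon value at t=7 with g = 0.0302; discount at r = 0.102.
D_1 = 2.8164
D_2 = 3.5410
D_3 = 4.4521
D_4 = 5.5976
D_5 = 5.8887
D_6 = 6.1949
D_7 = 6.5170
TV_7 = 6.7139/(0.102−0.0302) = 93.5078
P₀ = Σ Dₜ/(1+r)ᵗ + TV_7/(1+r)^7 = 70.3562

$70.36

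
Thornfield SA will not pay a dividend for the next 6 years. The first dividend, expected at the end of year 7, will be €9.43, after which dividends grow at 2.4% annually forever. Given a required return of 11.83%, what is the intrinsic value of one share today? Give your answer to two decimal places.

Deferred-dividend DDM. At t=6 the remaining stream is a growing perpetuity with first payment D_7 = 9.43.
V_6 = D_7/(r−g) = 9.43/(0.1183−0.024) = 100.0000
P₀ = V_6/(1+r)^6 = 100.0000/(1+0.1183)^6 = 51.1270

€51.13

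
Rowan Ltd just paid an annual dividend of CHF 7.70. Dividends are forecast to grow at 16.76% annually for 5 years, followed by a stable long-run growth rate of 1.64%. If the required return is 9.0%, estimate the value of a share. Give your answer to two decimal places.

Two-stage DDM. Project D₁…D_5 at 0.1676, terminal growth 0.0164, discount at r = 0.09.
D_1 = 8.9905
D_2 = 10.4973
D_3 = 12.2567
D_4 = 14.3109
D_5 = 16.7094
Terminal value at t=5: TV = D_6/(r−g) = 16.9834/(0.09−0.0164) = 230.7533
P₀ = 8.9905/(1+0.09)^1 + 10.4973/(1+0.09)^2 + 12.2567/(1+0.09)^3 + 14.3109/(1+0.09)^4 + 16.7094/(1+0.09)^5 + 230.7533/(1+0.09)^5 = 197.5200

CHF 197.52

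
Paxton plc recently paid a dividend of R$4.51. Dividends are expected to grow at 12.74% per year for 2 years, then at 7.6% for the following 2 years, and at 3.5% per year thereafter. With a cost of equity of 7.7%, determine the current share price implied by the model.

R$141.09

Three-stage DDM. Project D₁…D_4; terminal Gordon value at t=4 with g = 0.035; discount at r = 0.077.
D_1 = 5.0846
D_2 = 5.7323
D_3 = 6.1680
D_4 = 6.6368
TV_4 = 6.8691/(0.077−0.035) = 163.5491
P₀ = Σ Dₜ/(1+r)ᵗ + TV_4/(1+r)^4 = 141.0918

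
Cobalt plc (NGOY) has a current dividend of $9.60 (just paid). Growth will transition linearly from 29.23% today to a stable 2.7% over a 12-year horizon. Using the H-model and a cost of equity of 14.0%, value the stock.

$222.48

H-model: P₀ = D₀[(1+g_L) + H(g_S−g_L)]/(r−g_L), with H = 12/2 = 6.
P₀ = 9.60 × [(1+0.027) + 6×(0.2923−0.027)] / (0.14−0.027)
   = 9.60 × 2.6188 / 0.113 = 222.4821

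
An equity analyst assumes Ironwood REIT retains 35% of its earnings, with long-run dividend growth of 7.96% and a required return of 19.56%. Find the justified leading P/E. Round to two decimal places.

Payout ratio b = 1 − 0.35 = 0.65.
Justified leading P/E = b/(r−g) = 0.65/(0.1956−0.0796) = 5.6034

5.60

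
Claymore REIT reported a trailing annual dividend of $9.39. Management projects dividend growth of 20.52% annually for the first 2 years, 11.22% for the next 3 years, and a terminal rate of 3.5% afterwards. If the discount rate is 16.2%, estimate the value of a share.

$119.80

Three-stage DDM. Project D₁…D_5; terminal Gordon value at t=5 with g = 0.035; discount at r = 0.162.
D_1 = 11.3168
D_2 = 13.6390
D_3 = 15.1693
D_4 = 16.8713
D_5 = 18.7643
TV_5 = 19.4211/(0.162−0.035) = 152.9217
P₀ = Σ Dₜ/(1+r)ᵗ + TV_5/(1+r)^5 = 119.8033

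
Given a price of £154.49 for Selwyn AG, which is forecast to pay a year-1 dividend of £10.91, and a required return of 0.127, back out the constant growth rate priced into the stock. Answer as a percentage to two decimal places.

From P₀ = D₁/(r − g), the implied growth is g = r − D₁/P₀.
g = 0.127 − 10.91/154.49 = 0.127 − 0.07062 = 0.05638

5.64%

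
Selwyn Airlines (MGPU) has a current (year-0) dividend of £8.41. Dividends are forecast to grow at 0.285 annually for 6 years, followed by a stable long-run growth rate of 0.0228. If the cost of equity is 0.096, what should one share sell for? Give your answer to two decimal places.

Two-stage DDM. Project D₁…D_6 at 0.285, terminal growth 0.0228, discount at r = 0.096.
D_1 = 10.8068
D_2 = 13.8868
D_3 = 17.8445
D_4 = 22.9302
D_5 = 29.4654
D_6 = 37.8630
Terminal value at t=6: TV = D_7/(r−g) = 38.7263/(0.096−0.0228) = 529.0472
P₀ = 10.8068/(1+0.096)^1 + 13.8868/(1+0.096)^2 + 17.8445/(1+0.096)^3 + 22.9302/(1+0.096)^4 + 29.4654/(1+0.096)^5 + 37.8630/(1+0.096)^6 + 529.0472/(1+0.096)^6 = 396.5763

£396.58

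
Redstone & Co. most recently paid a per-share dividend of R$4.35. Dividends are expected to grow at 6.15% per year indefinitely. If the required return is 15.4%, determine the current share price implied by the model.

R$49.92

Gordon growth model: P₀ = D₁/(r − g). D₁ = 4.35 × (1 + 0.0615) = 4.6175.
P₀ = 4.6175 / (0.154 − 0.0615) = 4.6175 / 0.0925 = 49.9192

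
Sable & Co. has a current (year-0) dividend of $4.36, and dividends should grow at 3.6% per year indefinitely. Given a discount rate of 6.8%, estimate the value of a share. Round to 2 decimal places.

Gordon growth model: P₀ = D₁/(r − g). D₁ = 4.36 × (1 + 0.036) = 4.5170.
P₀ = 4.5170 / (0.068 − 0.036) = 4.5170 / 0.032 = 141.1550

$141.16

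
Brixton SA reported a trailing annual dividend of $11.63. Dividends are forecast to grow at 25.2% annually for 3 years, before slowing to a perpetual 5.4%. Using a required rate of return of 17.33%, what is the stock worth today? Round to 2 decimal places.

Two-stage DDM. Project D₁…D_3 at 0.252, terminal growth 0.054, discount at r = 0.1733.
D_1 = 14.5608
D_2 = 18.2301
D_3 = 22.8240
Terminal value at t=3: TV = D_4/(r−g) = 24.0565/(0.1733−0.054) = 201.6475
P₀ = 14.5608/(1+0.1733)^1 + 18.2301/(1+0.1733)^2 + 22.8240/(1+0.1733)^3 + 201.6475/(1+0.1733)^3 = 164.6268

$164.63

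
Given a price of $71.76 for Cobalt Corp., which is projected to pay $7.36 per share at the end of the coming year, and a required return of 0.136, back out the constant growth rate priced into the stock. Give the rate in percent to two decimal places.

From P₀ = D₁/(r − g), the implied growth is g = r − D₁/P₀.
g = 0.136 − 7.36/71.76 = 0.136 − 0.10256 = 0.03344

3.34%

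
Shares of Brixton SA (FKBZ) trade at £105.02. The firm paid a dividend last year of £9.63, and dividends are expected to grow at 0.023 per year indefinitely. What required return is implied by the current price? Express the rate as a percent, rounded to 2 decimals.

Rearranging the constant-growth DDM: r = D₁/P₀ + g.
D₁ = 9.63 × (1 + 0.023) = 9.8515.
r = 9.8515 / 105.02 + 0.023 = 0.09381 + 0.023 = 0.11681

11.68%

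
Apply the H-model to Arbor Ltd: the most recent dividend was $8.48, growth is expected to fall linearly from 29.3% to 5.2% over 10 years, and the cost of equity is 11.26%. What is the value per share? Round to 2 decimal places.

$315.83

H-model: P₀ = D₀[(1+g_L) + H(g_S−g_L)]/(r−g_L), with H = 10/2 = 5.
P₀ = 8.48 × [(1+0.052) + 5×(0.293−0.052)] / (0.1126−0.052)
   = 8.48 × 2.2570 / 0.0606 = 315.8310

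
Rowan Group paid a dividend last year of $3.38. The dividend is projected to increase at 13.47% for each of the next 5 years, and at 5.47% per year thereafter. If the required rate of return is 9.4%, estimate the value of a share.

Two-stage DDM. Project D₁…D_5 at 0.1347, terminal growth 0.0547, discount at r = 0.094.
D_1 = 3.8353
D_2 = 4.3519
D_3 = 4.9381
D_4 = 5.6033
D_5 = 6.3580
Terminal value at t=5: TV = D_6/(r−g) = 6.7058/(0.094−0.0547) = 170.6312
P₀ = 3.8353/(1+0.094)^1 + 4.3519/(1+0.094)^2 + 4.9381/(1+0.094)^3 + 5.6033/(1+0.094)^4 + 6.3580/(1+0.094)^5 + 170.6312/(1+0.094)^5 = 127.7683

$127.77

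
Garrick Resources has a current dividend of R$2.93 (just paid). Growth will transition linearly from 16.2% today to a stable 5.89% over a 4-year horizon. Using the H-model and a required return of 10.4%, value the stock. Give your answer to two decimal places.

R$82.19

H-model: P₀ = D₀[(1+g_L) + H(g_S−g_L)]/(r−g_L), with H = 4/2 = 2.
P₀ = 2.93 × [(1+0.0589) + 2×(0.162−0.0589)] / (0.104−0.0589)
   = 2.93 × 1.2651 / 0.0451 = 82.1894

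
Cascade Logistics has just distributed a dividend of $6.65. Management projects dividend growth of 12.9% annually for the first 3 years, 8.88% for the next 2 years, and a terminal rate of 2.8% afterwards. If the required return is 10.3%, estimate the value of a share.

Three-stage DDM. Project D₁…D_5; terminal Gordon value at t=5 with g = 0.028; discount at r = 0.103.
D_1 = 7.5079
D_2 = 8.4764
D_3 = 9.5698
D_4 = 10.4196
D_5 = 11.3449
TV_5 = 11.6625/(0.103−0.028) = 155.5004
P₀ = Σ Dₜ/(1+r)ᵗ + TV_5/(1+r)^5 = 130.1416

$130.14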